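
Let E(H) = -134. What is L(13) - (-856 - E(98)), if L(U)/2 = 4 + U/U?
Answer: 732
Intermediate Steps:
L(U) = 10 (L(U) = 2*(4 + U/U) = 2*(4 + 1) = 2*5 = 10)
L(13) - (-856 - E(98)) = 10 - (-856 - 1*(-134)) = 10 - (-856 + 134) = 10 - 1*(-722) = 10 + 722 = 732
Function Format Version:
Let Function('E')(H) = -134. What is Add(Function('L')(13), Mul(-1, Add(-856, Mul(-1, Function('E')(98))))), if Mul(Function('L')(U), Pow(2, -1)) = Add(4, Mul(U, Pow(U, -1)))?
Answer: 732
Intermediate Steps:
Function('L')(U) = 10 (Function('L')(U) = Mul(2, Add(4, Mul(U, Pow(U, -1)))) = Mul(2, Add(4, 1)) = Mul(2, 5) = 10)
Add(Function('L')(13), Mul(-1, Add(-856, Mul(-1, Function('E')(98))))) = Add(10, Mul(-1, Add(-856, Mul(-1, -134)))) = Add(10, Mul(-1, Add(-856, 134))) = Add(10, Mul(-1, -722)) = Add(10, 722) = 732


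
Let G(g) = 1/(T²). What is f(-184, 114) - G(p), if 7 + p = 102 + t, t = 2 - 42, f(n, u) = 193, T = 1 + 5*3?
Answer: 49407/256 ≈ 193.00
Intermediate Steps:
T = 16 (T = 1 + 15 = 16)
t = -40
p = 55 (p = -7 + (102 - 40) = -7 + 62 = 55)
G(g) = 1/256 (G(g) = 1/(16²) = 1/256)
f(-184, 114) - G(p) = 193 - 1*1/256 = 193 - 1/256 = 49407/256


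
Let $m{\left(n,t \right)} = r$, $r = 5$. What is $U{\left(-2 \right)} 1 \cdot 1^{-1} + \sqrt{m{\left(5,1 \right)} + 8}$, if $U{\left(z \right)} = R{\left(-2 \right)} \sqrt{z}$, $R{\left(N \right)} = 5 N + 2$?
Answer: $\sqrt{13} - 8 i \sqrt{2} \approx 3.6056 - 11.314 i$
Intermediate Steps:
$R{\left(N \right)} = 2 + 5 N$
$m{\left(n,t \right)} = 5$
$U{\left(z \right)} = - 8 \sqrt{z}$ ($U{\left(z \right)} = \left(2 + 5 \left(-2\right)\right) \sqrt{z} = \left(2 - 10\right) \sqrt{z} = - 8 \sqrt{z}$)
$U{\left(-2 \right)} 1 \cdot 1^{-1} + \sqrt{m{\left(5,1 \right)} + 8} = - 8 \sqrt{-2} \cdot 1 \cdot 1^{-1} + \sqrt{5 + 8} = - 8 i \sqrt{2} \cdot 1 \cdot 1 + \sqrt{13} = - 8 i \sqrt{2} \cdot 1 + \sqrt{13} = - 8 i \sqrt{2} + \sqrt{13} = \sqrt{13} - 8 i \sqrt{2}$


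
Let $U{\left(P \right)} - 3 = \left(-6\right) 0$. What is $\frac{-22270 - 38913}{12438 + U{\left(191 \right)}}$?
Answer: $- \frac{61183}{12441} \approx -4.9179$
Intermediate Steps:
$U{\left(P \right)} = 3$ ($U{\left(P \right)} = 3 - 0 = 3 + 0 = 3$)
$\frac{-22270 - 38913}{12438 + U{\left(191 \right)}} = \frac{-22270 - 38913}{12438 + 3} = - \frac{61183}{12441}$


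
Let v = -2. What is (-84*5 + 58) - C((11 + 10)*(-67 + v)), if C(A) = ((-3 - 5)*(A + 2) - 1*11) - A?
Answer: -13376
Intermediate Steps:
C(A) = -27 - 9*A (C(A) = (-8*(2 + A) - 11) - A = ((-16 - 8*A) - 11) - A = (-27 - 8*A) - A = -27 - 9*A)
(-84*5 + 58) - C((11 + 10)*(-67 + v)) = (-84*5 + 58) - (-27 - 9*(11 + 10)*(-67 - 2)) = (-420 + 58) - (-27 - 189*(-69)) = -362 - (-27 - 9*(-1449)) = -362 - (-27 + 13041) = -362 - 1*13014 = -362 - 13014 = -13376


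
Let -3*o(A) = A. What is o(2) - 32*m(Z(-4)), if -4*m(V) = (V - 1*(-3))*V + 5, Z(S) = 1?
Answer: 214/3 ≈ 71.333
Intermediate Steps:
m(V) = -5/4 - V*(3 + V)/4 (m(V) = -((V - 1*(-3))*V + 5)/4 = -((V + 3)*V + 5)/4 = -((3 + V)*V + 5)/4 = -(V*(3 + V) + 5)/4 = -(5 + V*(3 + V))/4 = -5/4 - V*(3 + V)/4)
o(A) = -A/3
o(2) - 32*m(Z(-4)) = -⅓*2 - 32*(-5/4 - ¾*1 - ¼*1²) = -⅔ - 32*(-5/4 - ¾ - ¼*1) = -⅔ - 32*(-5/4 - ¾ - ¼) = -⅔ - 32*(-9/4) = -⅔ + 72 = 214/3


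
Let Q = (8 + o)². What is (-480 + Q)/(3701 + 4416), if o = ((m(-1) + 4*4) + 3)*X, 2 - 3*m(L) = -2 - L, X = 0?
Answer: -416/8117 ≈ -0.051250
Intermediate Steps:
m(L) = 4/3 + L/3 (m(L) = ⅔ - (-2 - L)/3 = ⅔ + (⅔ + L/3) = 4/3 + L/3)
o = 0 (o = (((4/3 + (⅓)*(-1)) + 4*4) + 3)*0 = (((4/3 - ⅓) + 16) + 3)*0 = ((1 + 16) + 3)*0 = (17 + 3)*0 = 20*0 = 0)
Q = 64 (Q = (8 + 0)² = 8² = 64)
(-480 + Q)/(3701 + 4416) = (-480 + 64)/(3701 + 4416) = -416/8117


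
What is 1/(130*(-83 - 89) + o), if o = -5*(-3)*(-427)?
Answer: -1/28765 ≈ -3.4764e-5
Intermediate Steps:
o = -6405 (o = 15*(-427) = -6405)
1/(130*(-83 - 89) + o) = 1/(130*(-83 - 89) - 6405) = 1/(130*(-172) - 6405) = 1/(-22360 - 6405) = 1/(-28765) = -1/28765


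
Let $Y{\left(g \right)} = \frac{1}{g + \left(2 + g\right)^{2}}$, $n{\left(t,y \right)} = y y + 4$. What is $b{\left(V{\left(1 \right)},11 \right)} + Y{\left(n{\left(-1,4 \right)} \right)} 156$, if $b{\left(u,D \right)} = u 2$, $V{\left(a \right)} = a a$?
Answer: $\frac{97}{42} \approx 2.3095$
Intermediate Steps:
$n{\left(t,y \right)} = 4 + y^{2}$ ($n{\left(t,y \right)} = y^{2} + 4 = 4 + y^{2}$)
$V{\left(a \right)} = a^{2}$
$b{\left(u,D \right)} = 2 u$
$b{\left(V{\left(1 \right)},11 \right)} + Y{\left(n{\left(-1,4 \right)} \right)} 156 = 2 \cdot 1^{2} + \frac{1}{\left(4 + 4^{2}\right) + \left(2 + \left(4 + 4^{2}\right)\right)^{2}} \cdot 156 = 2 \cdot 1 + \frac{1}{\left(4 + 16\right) + \left(2 + \left(4 + 16\right)\right)^{2}} \cdot 156 = 2 + \frac{1}{20 + \left(2 + 20\right)^{2}} \cdot 156 = 2 + \frac{1}{20 + 22^{2}} \cdot 156 = 2 + \frac{1}{20 + 484} \cdot 156 = 2 + \frac{1}{504} \cdot 156 = 2 + \frac{13}{42} = \frac{97}{42}$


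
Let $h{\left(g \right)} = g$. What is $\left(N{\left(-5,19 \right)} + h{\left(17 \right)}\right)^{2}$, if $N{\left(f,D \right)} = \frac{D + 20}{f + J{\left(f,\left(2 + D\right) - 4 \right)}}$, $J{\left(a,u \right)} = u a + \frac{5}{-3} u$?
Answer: $\frac{35022724}{126025} \approx 277.9$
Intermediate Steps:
$J{\left(a,u \right)} = - \frac{5 u}{3} + a u$ ($J{\left(a,u \right)} = a u + 5 \left(- \frac{1}{3}\right) u = a u - \frac{5 u}{3} = - \frac{5 u}{3} + a u$)
$N{\left(f,D \right)} = \frac{20 + D}{f + \frac{\left(-5 + 3 f\right) \left(-2 + D\right)}{3}}$ ($N{\left(f,D \right)} = \frac{D + 20}{f + \frac{\left(\left(2 + D\right) - 4\right) \left(-5 + 3 f\right)}{3}} = \frac{20 + D}{f + \frac{\left(-2 + D\right) \left(-5 + 3 f\right)}{3}} = \frac{20 + D}{f + \frac{\left(-5 + 3 f\right) \left(-2 + D\right)}{3}}$)
$\left(N{\left(-5,19 \right)} + h{\left(17 \right)}\right)^{2} = \left(\frac{3 \left(20 + 19\right)}{3 \left(-5\right) + \left(-5 + 3 \left(-5\right)\right) \left(-2 + 19\right)} + 17\right)^{2} = \left(3 \frac{1}{-15 + \left(-5 - 15\right) 17} \cdot 39 + 17\right)^{2} = \left(3 \frac{1}{-15 - 340} \cdot 39 + 17\right)^{2} = \left(3 \frac{1}{-355} \cdot 39 + 17\right)^{2} = \left(3 \left(- \frac{1}{355}\right) 39 + 17\right)^{2} = \left(- \frac{117}{355} + 17\right)^{2} = \left(\frac{5918}{355}\right)^{2} = \frac{35022724}{126025}$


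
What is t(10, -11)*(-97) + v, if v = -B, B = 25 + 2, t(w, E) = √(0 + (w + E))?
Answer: -27 - 97*I ≈ -27.0 - 97.0*I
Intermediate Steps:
t(w, E) = √(E + w) (t(w, E) = √(0 + (E + w)) = √(E + w))
B = 27
v = -27 (v = -1*27 = -27)
t(10, -11)*(-97) + v = √(-11 + 10)*(-97) - 27 = √(-1)*(-97) - 27 = I*(-97) - 27 = -97*I - 27 = -27 - 97*I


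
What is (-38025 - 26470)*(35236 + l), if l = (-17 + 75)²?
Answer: -2489507000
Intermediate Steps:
l = 3364 (l = 58² = 3364)
(-38025 - 26470)*(35236 + l) = (-38025 - 26470)*(35236 + 3364) = -64495*38600 = -2489507000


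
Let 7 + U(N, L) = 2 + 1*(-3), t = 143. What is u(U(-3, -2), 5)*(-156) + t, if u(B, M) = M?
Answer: -637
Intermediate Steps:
U(N, L) = -8 (U(N, L) = -7 + (2 + 1*(-3)) = -7 + (2 - 3) = -7 - 1 = -8)
u(U(-3, -2), 5)*(-156) + t = 5*(-156) + 143 = -780 + 143 = -637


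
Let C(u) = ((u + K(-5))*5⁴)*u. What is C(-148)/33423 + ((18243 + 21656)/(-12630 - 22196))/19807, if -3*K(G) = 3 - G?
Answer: 28840474712787169/69165414018558 ≈ 416.98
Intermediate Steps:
K(G) = -1 + G/3 (K(G) = -(3 - G)/3 = -1 + G/3)
C(u) = u*(-5000/3 + 625*u) (C(u) = ((u + (-1 + (⅓)*(-5)))*5⁴)*u = ((u + (-1 - 5/3))*625)*u = ((u - 8/3)*625)*u = ((-8/3 + u)*625)*u = (-5000/3 + 625*u)*u = u*(-5000/3 + 625*u))
C(-148)/33423 + ((18243 + 21656)/(-12630 - 22196))/19807 = ((625/3)*(-148)*(-8 + 3*(-148)))/33423 + ((18243 + 21656)/(-12630 - 22196))/19807 = ((625/3)*(-148)*(-8 - 444))*(1/33423) + (39899/(-34826))*(1/19807) = ((625/3)*(-148)*(-452))*(1/33423) + (39899*(-1/34826))*(1/19807) = (41810000/3)*(1/33423) - 39899/34826*1/19807 = 41810000/100269 - 39899/689798582 = 28840474712787169/69165414018558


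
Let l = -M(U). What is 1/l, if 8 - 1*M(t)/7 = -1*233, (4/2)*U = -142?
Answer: -1/1687 ≈ -0.00059277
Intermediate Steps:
U = -71 (U = (½)*(-142) = -71)
M(t) = 1687 (M(t) = 56 - (-7)*233 = 56 - 7*(-233) = 56 + 1631 = 1687)
l = -1687 (l = -1*1687 = -1687)
1/l = 1/(-1687) = -1/1687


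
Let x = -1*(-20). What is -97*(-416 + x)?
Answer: 38412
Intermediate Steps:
x = 20
-97*(-416 + x) = -97*(-416 + 20) = -97*(-396) = 38412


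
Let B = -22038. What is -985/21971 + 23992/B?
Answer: -274417831/242098449 ≈ -1.1335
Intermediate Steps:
-985/21971 + 23992/B = -985/21971 + 23992/(-22038) = -985*1/21971 + 23992*(-1/22038) = -985/21971 - 11996/11019 = -274417831/242098449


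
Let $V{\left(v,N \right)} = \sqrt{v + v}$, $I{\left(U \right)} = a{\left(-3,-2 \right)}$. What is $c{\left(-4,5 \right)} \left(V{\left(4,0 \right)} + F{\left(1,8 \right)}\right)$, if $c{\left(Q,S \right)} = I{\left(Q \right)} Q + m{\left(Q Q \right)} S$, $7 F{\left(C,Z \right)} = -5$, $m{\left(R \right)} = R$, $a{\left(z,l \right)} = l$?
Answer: $- \frac{440}{7} + 176 \sqrt{2} \approx 186.04$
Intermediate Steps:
$I{\left(U \right)} = -2$
$F{\left(C,Z \right)} = - \frac{5}{7}$ ($F{\left(C,Z \right)} = \frac{1}{7} \left(-5\right) = - \frac{5}{7}$)
$c{\left(Q,S \right)} = - 2 Q + S Q^{2}$ ($c{\left(Q,S \right)} = - 2 Q + Q Q S = - 2 Q + Q^{2} S = - 2 Q + S Q^{2}$)
$V{\left(v,N \right)} = \sqrt{2} \sqrt{v}$ ($V{\left(v,N \right)} = \sqrt{2 v} = \sqrt{2} \sqrt{v}$)
$c{\left(-4,5 \right)} \left(V{\left(4,0 \right)} + F{\left(1,8 \right)}\right) = - 4 \left(-2 - 20\right) \left(\sqrt{2} \sqrt{4} - \frac{5}{7}\right) = - 4 \left(-2 - 20\right) \left(\sqrt{2} \cdot 2 - \frac{5}{7}\right) = \left(-4\right) \left(-22\right) \left(2 \sqrt{2} - \frac{5}{7}\right) = 88 \left(- \frac{5}{7} + 2 \sqrt{2}\right) = - \frac{440}{7} + 176 \sqrt{2}$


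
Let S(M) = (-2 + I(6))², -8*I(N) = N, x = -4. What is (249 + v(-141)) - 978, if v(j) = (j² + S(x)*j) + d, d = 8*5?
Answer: 290011/16 ≈ 18126.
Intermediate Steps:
I(N) = -N/8
S(M) = 121/16 (S(M) = (-2 - ⅛*6)² = (-2 - ¾)² = (-11/4)² = 121/16)
d = 40
v(j) = 40 + j² + 121*j/16 (v(j) = (j² + 121*j/16) + 40 = 40 + j² + 121*j/16)
(249 + v(-141)) - 978 = (249 + (40 + (-141)² + (121/16)*(-141))) - 978 = (249 + (40 + 19881 - 17061/16)) - 978 = (249 + 301675/16) - 978 = 305659/16 - 978 = 290011/16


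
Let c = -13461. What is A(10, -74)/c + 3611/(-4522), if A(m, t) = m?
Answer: -6950413/8695806 ≈ -0.79928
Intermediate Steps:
A(10, -74)/c + 3611/(-4522) = 10/(-13461) + 3611/(-4522) = 10*(-1/13461) + 3611*(-1/4522) = -10/13461 - 3611/4522 = -6950413/8695806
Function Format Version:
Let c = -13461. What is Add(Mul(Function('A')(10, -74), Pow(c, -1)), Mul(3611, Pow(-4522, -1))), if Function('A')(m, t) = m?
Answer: Rational(-6950413, 8695806) ≈ -0.79928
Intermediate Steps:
Add(Mul(Function('A')(10, -74), Pow(c, -1)), Mul(3611, Pow(-4522, -1))) = Add(Mul(10, Pow(-13461, -1)), Mul(3611, Pow(-4522, -1))) = Add(Mul(10, Rational(-1, 13461)), Mul(3611, Rational(-1, 4522))) = Add(Rational(-10, 13461), Rational(-3611, 4522)) = Rational(-6950413, 8695806)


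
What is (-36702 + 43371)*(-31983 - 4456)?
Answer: -243011691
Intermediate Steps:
(-36702 + 43371)*(-31983 - 4456) = 6669*(-36439) = -243011691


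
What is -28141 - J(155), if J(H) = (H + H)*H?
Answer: -76191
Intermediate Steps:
J(H) = 2*H**2 (J(H) = (2*H)*H = 2*H**2)
-28141 - J(155) = -28141 - 2*155**2 = -28141 - 2*24025 = -28141 - 1*48050 = -28141 - 48050 = -76191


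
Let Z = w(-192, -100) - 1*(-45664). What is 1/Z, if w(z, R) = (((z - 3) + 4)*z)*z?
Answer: -1/6995360 ≈ -1.4295e-7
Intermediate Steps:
w(z, R) = z²*(1 + z) (w(z, R) = (((-3 + z) + 4)*z)*z = ((1 + z)*z)*z = (z*(1 + z))*z = z²*(1 + z))
Z = -6995360 (Z = (-192)²*(1 - 192) - 1*(-45664) = 36864*(-191) + 45664 = -7041024 + 45664 = -6995360)
1/Z = 1/(-6995360) = -1/6995360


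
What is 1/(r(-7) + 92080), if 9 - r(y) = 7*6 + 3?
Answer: 1/92044 ≈ 1.0864e-5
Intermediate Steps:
r(y) = -36 (r(y) = 9 - (7*6 + 3) = 9 - (42 + 3) = 9 - 1*45 = 9 - 45 = -36)
1/(r(-7) + 92080) = 1/(-36 + 92080) = 1/92044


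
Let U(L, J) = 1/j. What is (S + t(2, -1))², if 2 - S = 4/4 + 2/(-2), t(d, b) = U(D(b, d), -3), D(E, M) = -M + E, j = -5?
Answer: 81/25 ≈ 3.2400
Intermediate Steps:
D(E, M) = E - M
U(L, J) = -⅕ (U(L, J) = 1/(-5) = -⅕)
t(d, b) = -⅕
S = 2 (S = 2 - (4/4 + 2/(-2)) = 2 - (4*(¼) + 2*(-½)) = 2 - (1 - 1) = 2 - 1*0 = 2 + 0 = 2)
(S + t(2, -1))² = (2 - ⅕)² = (9/5)² = 81/25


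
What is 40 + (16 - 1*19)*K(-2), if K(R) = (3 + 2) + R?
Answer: 31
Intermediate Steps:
K(R) = 5 + R
40 + (16 - 1*19)*K(-2) = 40 + (16 - 1*19)*(5 - 2) = 40 + (16 - 19)*3 = 40 - 3*3 = 40 - 9 = 31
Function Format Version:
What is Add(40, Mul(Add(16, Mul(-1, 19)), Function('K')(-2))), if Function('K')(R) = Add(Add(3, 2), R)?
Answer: 31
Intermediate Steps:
Function('K')(R) = Add(5, R)
Add(40, Mul(Add(16, Mul(-1, 19)), Function('K')(-2))) = Add(40, Mul(Add(16, Mul(-1, 19)), Add(5, -2))) = Add(40, Mul(Add(16, -19), 3)) = Add(40, Mul(-3, 3)) = Add(40, -9) = 31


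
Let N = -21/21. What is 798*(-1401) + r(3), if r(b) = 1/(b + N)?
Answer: -2235995/2 ≈ -1.1180e+6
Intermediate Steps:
N = -1 (N = -21*1/21 = -1)
r(b) = 1/(-1 + b) (r(b) = 1/(b - 1) = 1/(-1 + b))
798*(-1401) + r(3) = 798*(-1401) + 1/(-1 + 3) = -1117998 + 1/2 = -1117998 + ½ = -2235995/2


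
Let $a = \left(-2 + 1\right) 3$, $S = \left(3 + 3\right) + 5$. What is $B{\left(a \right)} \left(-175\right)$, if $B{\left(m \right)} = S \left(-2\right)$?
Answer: $3850$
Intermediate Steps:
$S = 11$ ($S = 6 + 5 = 11$)
$a = -3$ ($a = \left(-1\right) 3 = -3$)
$B{\left(m \right)} = -22$ ($B{\left(m \right)} = 11 \left(-2\right) = -22$)
$B{\left(a \right)} \left(-175\right) = \left(-22\right) \left(-175\right) = 3850$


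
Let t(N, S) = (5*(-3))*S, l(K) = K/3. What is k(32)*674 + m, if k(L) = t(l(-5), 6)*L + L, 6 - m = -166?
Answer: -1919380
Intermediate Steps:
m = 172 (m = 6 - 1*(-166) = 6 + 166 = 172)
l(K) = K/3 (l(K) = K*(⅓) = K/3)
t(N, S) = -15*S
k(L) = -89*L (k(L) = (-15*6)*L + L = -90*L + L = -89*L)
k(32)*674 + m = -89*32*674 + 172 = -2848*674 + 172 = -1919552 + 172 = -1919380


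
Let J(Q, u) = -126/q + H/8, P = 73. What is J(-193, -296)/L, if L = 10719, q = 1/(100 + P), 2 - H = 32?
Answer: -29069/14292 ≈ -2.0339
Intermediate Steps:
H = -30 (H = 2 - 1*32 = 2 - 32 = -30)
q = 1/173 (q = 1/(100 + 73) = 1/173 ≈ 0.0057803)
J(Q, u) = -87207/4 (J(Q, u) = -126/1/173 - 30/8 = -126*173 - 30*⅛ = -21798 - 15/4 = -87207/4)
J(-193, -296)/L = -87207/4/10719 = -87207/4*1/10719 = -29069/14292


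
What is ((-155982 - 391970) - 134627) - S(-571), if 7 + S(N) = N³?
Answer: 185486839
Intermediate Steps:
S(N) = -7 + N³
((-155982 - 391970) - 134627) - S(-571) = ((-155982 - 391970) - 134627) - (-7 + (-571)³) = (-547952 - 134627) - (-7 - 186169411) = -682579 - 1*(-186169418) = -682579 + 186169418 = 185486839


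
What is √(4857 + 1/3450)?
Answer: √2312417838/690 ≈ 69.692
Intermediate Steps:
√(4857 + 1/3450) = √(16756651/3450) = √2312417838/690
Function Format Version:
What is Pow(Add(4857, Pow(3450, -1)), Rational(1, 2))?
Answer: Mul(Rational(1, 690), Pow(2312417838, Rational(1, 2))) ≈ 69.692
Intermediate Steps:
Pow(Add(4857, Pow(3450, -1)), Rational(1, 2)) = Pow(Add(4857, Rational(1, 3450)), Rational(1, 2)) = Pow(Rational(16756651, 3450), Rational(1, 2)) = Mul(Rational(1, 690), Pow(2312417838, Rational(1, 2)))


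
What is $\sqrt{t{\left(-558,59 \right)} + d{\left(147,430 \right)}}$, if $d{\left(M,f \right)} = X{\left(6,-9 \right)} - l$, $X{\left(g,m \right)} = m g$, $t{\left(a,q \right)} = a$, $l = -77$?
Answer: $i \sqrt{535} \approx 23.13 i$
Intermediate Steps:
$X{\left(g,m \right)} = g m$
$d{\left(M,f \right)} = 23$ ($d{\left(M,f \right)} = 6 \left(-9\right) - -77 = -54 + 77 = 23$)
$\sqrt{t{\left(-558,59 \right)} + d{\left(147,430 \right)}} = \sqrt{-558 + 23} = \sqrt{-535} = i \sqrt{535}$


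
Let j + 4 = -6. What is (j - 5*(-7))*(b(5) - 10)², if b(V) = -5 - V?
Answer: 10000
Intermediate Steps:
j = -10 (j = -4 - 6 = -10)
(j - 5*(-7))*(b(5) - 10)² = (-10 - 5*(-7))*((-5 - 1*5) - 10)² = (-10 + 35)*((-5 - 5) - 10)² = 25*(-10 - 10)² = 25*(-20)² = 25*400 = 10000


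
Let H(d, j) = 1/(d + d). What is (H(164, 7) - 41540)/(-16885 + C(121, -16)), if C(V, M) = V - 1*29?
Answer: 13625119/5508104 ≈ 2.4736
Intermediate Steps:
C(V, M) = -29 + V (C(V, M) = V - 29 = -29 + V)
H(d, j) = 1/(2*d)
(H(164, 7) - 41540)/(-16885 + C(121, -16)) = ((1/2)/164 - 41540)/(-16885 + (-29 + 121)) = ((1/2)*(1/164) - 41540)/(-16885 + 92) = (1/328 - 41540)/(-16793) = -13625119/328*(-1/16793) = 13625119/5508104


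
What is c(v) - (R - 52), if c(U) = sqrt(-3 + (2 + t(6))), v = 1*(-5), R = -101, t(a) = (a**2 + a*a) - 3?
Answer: 153 + 2*sqrt(17) ≈ 161.25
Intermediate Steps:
t(a) = -3 + 2*a**2 (t(a) = (a**2 + a**2) - 3 = 2*a**2 - 3 = -3 + 2*a**2)
v = -5
c(U) = 2*sqrt(17) (c(U) = sqrt(-3 + (2 + (-3 + 2*6**2))) = sqrt(-3 + (2 + (-3 + 2*36))) = sqrt(-3 + (2 + (-3 + 72))) = sqrt(-3 + (2 + 69)) = sqrt(-3 + 71) = sqrt(68) = 2*sqrt(17))
c(v) - (R - 52) = 2*sqrt(17) - (-101 - 52) = 2*sqrt(17) - 1*(-153) = 2*sqrt(17) + 153 = 153 + 2*sqrt(17)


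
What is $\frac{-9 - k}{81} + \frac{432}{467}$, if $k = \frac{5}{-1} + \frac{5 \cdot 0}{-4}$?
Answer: $\frac{33124}{37827} \approx 0.87567$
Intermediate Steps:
$k = -5$ ($k = 5 \left(-1\right) + 0 \left(- \frac{1}{4}\right) = -5 + 0 = -5$)
$\frac{-9 - k}{81} + \frac{432}{467} = \frac{-9 - -5}{81} + \frac{432}{467} = \left(-9 + 5\right) \frac{1}{81} + 432 \cdot \frac{1}{467} = \left(-4\right) \frac{1}{81} + \frac{432}{467} = - \frac{4}{81} + \frac{432}{467} = \frac{33124}{37827}$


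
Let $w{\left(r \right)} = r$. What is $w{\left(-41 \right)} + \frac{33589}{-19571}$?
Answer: $- \frac{836000}{19571} \approx -42.716$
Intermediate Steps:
$w{\left(-41 \right)} + \frac{33589}{-19571} = -41 + \frac{33589}{-19571} = -41 + 33589 \left(- \frac{1}{19571}\right) = -41 - \frac{33589}{19571} = - \frac{836000}{19571}$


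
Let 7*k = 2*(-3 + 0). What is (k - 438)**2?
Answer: 9437184/49 ≈ 1.9260e+5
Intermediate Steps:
k = -6/7 (k = (2*(-3 + 0))/7 = (2*(-3))/7 = (1/7)*(-6) = -6/7 ≈ -0.85714)
(k - 438)**2 = (-6/7 - 438)**2 = (-3072/7)**2 = 9437184/49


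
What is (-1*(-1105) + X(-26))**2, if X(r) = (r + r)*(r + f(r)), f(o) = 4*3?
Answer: 3359889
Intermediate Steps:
f(o) = 12
X(r) = 2*r*(12 + r) (X(r) = (r + r)*(r + 12) = (2*r)*(12 + r) = 2*r*(12 + r))
(-1*(-1105) + X(-26))**2 = (-1*(-1105) + 2*(-26)*(12 - 26))**2 = (1105 + 2*(-26)*(-14))**2 = (1105 + 728)**2 = 1833**2 = 3359889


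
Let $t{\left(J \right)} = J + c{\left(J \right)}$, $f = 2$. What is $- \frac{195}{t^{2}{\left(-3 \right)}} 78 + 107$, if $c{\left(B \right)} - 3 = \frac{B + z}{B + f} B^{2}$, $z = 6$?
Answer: $\frac{6977}{81} \approx 86.136$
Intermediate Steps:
$c{\left(B \right)} = 3 + \frac{B^{2} \left(6 + B\right)}{2 + B}$ ($c{\left(B \right)} = 3 + \frac{B + 6}{B + 2} B^{2} = 3 + \frac{6 + B}{2 + B} B^{2} = 3 + \frac{B^{2} \left(6 + B\right)}{2 + B}$)
$t{\left(J \right)} = J + \frac{6 + J^{3} + 3 J + 6 J^{2}}{2 + J}$
$- \frac{195}{t^{2}{\left(-3 \right)}} 78 + 107 = - \frac{195}{\left(\frac{6 + \left(-3\right)^{3} + 5 \left(-3\right) + 7 \left(-3\right)^{2}}{2 - 3}\right)^{2}} \cdot 78 + 107 = - \frac{195}{\left(\frac{6 - 27 - 15 + 7 \cdot 9}{-1}\right)^{2}} \cdot 78 + 107 = - \frac{195}{\left(- (6 - 27 - 15 + 63)\right)^{2}} \cdot 78 + 107 = - \frac{195}{\left(\left(-1\right) 27\right)^{2}} \cdot 78 + 107 = - \frac{195}{\left(-27\right)^{2}} \cdot 78 + 107 = - \frac{195}{729} \cdot 78 + 107 = \left(-195\right) \frac{1}{729} \cdot 78 + 107 = \left(- \frac{65}{243}\right) 78 + 107 = - \frac{1690}{81} + 107 = \frac{6977}{81}$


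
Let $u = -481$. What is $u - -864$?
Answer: $383$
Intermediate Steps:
$u - -864 = -481 - -864 = -481 + 864 = 383$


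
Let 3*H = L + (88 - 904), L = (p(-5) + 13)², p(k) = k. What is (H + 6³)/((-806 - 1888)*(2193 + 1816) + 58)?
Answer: 26/8100141 ≈ 3.2098e-6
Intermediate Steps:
L = 64 (L = (-5 + 13)² = 8² = 64)
H = -752/3 (H = (64 + (88 - 904))/3 = (64 - 816)/3 = (⅓)*(-752) = -752/3 ≈ -250.67)
(H + 6³)/((-806 - 1888)*(2193 + 1816) + 58) = (-752/3 + 6³)/((-806 - 1888)*(2193 + 1816) + 58) = (-752/3 + 216)/(-2694*4009 + 58) = -104/(3*(-10800246 + 58)) = -104/3/(-10800188) = -104/3*(-1/10800188) = 26/8100141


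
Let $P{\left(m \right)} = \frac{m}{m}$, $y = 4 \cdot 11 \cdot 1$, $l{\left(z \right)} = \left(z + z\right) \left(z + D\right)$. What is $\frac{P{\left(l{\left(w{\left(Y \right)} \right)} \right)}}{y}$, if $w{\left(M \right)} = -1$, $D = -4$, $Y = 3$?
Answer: $\frac{1}{44} \approx 0.022727$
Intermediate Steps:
$l{\left(z \right)} = 2 z \left(-4 + z\right)$ ($l{\left(z \right)} = \left(z + z\right) \left(z - 4\right) = 2 z \left(-4 + z\right)$)
$y = 44$ ($y = 44 \cdot 1 = 44$)
$P{\left(m \right)} = 1$
$\frac{P{\left(l{\left(w{\left(Y \right)} \right)} \right)}}{y} = 1 \cdot \frac{1}{44} = \frac{1}{44}$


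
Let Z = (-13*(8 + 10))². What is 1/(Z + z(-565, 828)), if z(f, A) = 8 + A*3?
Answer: 1/57248 ≈ 1.7468e-5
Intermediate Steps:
z(f, A) = 8 + 3*A
Z = 54756 (Z = (-13*18)² = (-234)² = 54756)
1/(Z + z(-565, 828)) = 1/(54756 + (8 + 3*828)) = 1/(54756 + (8 + 2484)) = 1/(54756 + 2492) = 1/57248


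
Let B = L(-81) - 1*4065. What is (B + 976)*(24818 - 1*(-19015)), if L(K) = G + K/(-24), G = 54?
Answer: -1063081749/8 ≈ -1.3289e+8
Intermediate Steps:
L(K) = 54 - K/24 (L(K) = 54 + K/(-24) = 54 + K*(-1/24) = 54 - K/24)
B = -32061/8 (B = (54 - 1/24*(-81)) - 1*4065 = (54 + 27/8) - 4065 = 459/8 - 4065 = -32061/8 ≈ -4007.6)
(B + 976)*(24818 - 1*(-19015)) = (-32061/8 + 976)*(24818 - 1*(-19015)) = -24253*(24818 + 19015)/8 = -24253/8*43833 = -1063081749/8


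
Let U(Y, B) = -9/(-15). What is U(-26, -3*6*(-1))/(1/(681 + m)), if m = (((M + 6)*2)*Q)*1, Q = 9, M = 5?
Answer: 2637/5 ≈ 527.40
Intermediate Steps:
U(Y, B) = ⅗ (U(Y, B) = -9*(-1/15) = ⅗)
m = 198 (m = (((5 + 6)*2)*9)*1 = ((11*2)*9)*1 = (22*9)*1 = 198*1 = 198)
U(-26, -3*6*(-1))/(1/(681 + m)) = 3/(5*(1/(681 + 198))) = 3/(5*(1/879)) = (⅗)*879 = 2637/5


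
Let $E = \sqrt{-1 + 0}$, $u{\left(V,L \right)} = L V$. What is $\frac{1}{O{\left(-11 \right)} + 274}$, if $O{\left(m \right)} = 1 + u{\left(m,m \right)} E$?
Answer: $\frac{25}{8206} - \frac{i}{746} \approx 0.0030465 - 0.0013405 i$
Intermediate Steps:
$E = i$ ($E = \sqrt{-1} = i \approx 1.0 i$)
$O{\left(m \right)} = 1 + i m^{2}$ ($O{\left(m \right)} = 1 + m m i = 1 + m^{2} i = 1 + i m^{2}$)
$\frac{1}{O{\left(-11 \right)} + 274} = \frac{1}{\left(1 + i \left(-11\right)^{2}\right) + 274} = \frac{1}{\left(1 + i 121\right) + 274} = \frac{1}{\left(1 + 121 i\right) + 274} = \frac{1}{275 + 121 i} = \frac{275 - 121 i}{90266}$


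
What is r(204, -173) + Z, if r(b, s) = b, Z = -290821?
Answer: -290617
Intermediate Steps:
r(204, -173) + Z = 204 - 290821 = -290617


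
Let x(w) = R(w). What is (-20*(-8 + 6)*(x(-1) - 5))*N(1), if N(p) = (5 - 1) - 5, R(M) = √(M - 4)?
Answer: 200 - 40*I*√5 ≈ 200.0 - 89.443*I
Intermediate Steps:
R(M) = √(-4 + M)
x(w) = √(-4 + w)
N(p) = -1 (N(p) = 4 - 5 = -1)
(-20*(-8 + 6)*(x(-1) - 5))*N(1) = -20*(-8 + 6)*(√(-4 - 1) - 5)*(-1) = -(-40)*(√(-5) - 5)*(-1) = -(-40)*(I*√5 - 5)*(-1) = -(-40)*(-5 + I*√5)*(-1) = -20*(10 - 2*I*√5)*(-1) = (-200 + 40*I*√5)*(-1) = 200 - 40*I*√5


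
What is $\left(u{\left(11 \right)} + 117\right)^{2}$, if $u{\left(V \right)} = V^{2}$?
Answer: $56644$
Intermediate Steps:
$\left(u{\left(11 \right)} + 117\right)^{2} = \left(11^{2} + 117\right)^{2} = \left(121 + 117\right)^{2} = 238^{2} = 56644$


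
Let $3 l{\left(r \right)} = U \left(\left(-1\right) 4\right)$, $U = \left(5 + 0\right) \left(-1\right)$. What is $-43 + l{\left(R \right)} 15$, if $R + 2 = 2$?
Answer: $57$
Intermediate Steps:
$R = 0$ ($R = -2 + 2 = 0$)
$U = -5$ ($U = 5 \left(-1\right) = -5$)
$l{\left(r \right)} = \frac{20}{3}$ ($l{\left(r \right)} = \frac{\left(-5\right) \left(\left(-1\right) 4\right)}{3} = \frac{\left(-5\right) \left(-4\right)}{3} = \frac{1}{3} \cdot 20 = \frac{20}{3}$)
$-43 + l{\left(R \right)} 15 = -43 + \frac{20}{3} \cdot 15 = -43 + 100 = 57$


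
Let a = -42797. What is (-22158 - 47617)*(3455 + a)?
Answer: 2745088050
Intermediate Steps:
(-22158 - 47617)*(3455 + a) = (-22158 - 47617)*(3455 - 42797) = -69775*(-39342) = 2745088050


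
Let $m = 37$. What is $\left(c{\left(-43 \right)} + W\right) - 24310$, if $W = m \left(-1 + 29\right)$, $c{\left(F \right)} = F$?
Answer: $-23317$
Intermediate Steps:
$W = 1036$ ($W = 37 \left(-1 + 29\right) = 37 \cdot 28 = 1036$)
$\left(c{\left(-43 \right)} + W\right) - 24310 = \left(-43 + 1036\right) - 24310 = 993 - 24310 = -23317$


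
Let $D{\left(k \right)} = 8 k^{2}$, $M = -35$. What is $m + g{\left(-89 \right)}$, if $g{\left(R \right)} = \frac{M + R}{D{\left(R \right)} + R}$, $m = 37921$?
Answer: $\frac{2399602835}{63279} \approx 37921.0$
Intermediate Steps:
$g{\left(R \right)} = \frac{-35 + R}{R + 8 R^{2}}$ ($g{\left(R \right)} = \frac{-35 + R}{8 R^{2} + R} = \frac{-35 + R}{R + 8 R^{2}}$)
$m + g{\left(-89 \right)} = 37921 + \frac{-35 - 89}{\left(-89\right) \left(1 + 8 \left(-89\right)\right)} = 37921 - \frac{1}{89} \frac{1}{1 - 712} \left(-124\right) = 37921 - \frac{1}{89} \frac{1}{-711} \left(-124\right) = 37921 - \left(- \frac{1}{63279}\right) \left(-124\right) = 37921 - \frac{124}{63279} = \frac{2399602835}{63279}$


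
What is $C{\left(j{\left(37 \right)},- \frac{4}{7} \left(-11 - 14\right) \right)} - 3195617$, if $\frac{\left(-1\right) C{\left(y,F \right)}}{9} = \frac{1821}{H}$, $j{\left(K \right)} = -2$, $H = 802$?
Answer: $- \frac{2562901223}{802} \approx -3.1956 \cdot 10^{6}$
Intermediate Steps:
$C{\left(y,F \right)} = - \frac{16389}{802}$ ($C{\left(y,F \right)} = - 9 \cdot \frac{1821}{802} = - 9 \cdot 1821 \cdot \frac{1}{802} = \left(-9\right) \frac{1821}{802} = - \frac{16389}{802}$)
$C{\left(j{\left(37 \right)},- \frac{4}{7} \left(-11 - 14\right) \right)} - 3195617 = - \frac{16389}{802} - 3195617 = - \frac{2562901223}{802}$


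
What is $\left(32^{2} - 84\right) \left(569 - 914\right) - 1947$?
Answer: $-326247$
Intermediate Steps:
$\left(32^{2} - 84\right) \left(569 - 914\right) - 1947 = \left(1024 - 84\right) \left(-345\right) - 1947 = 940 \left(-345\right) - 1947 = -324300 - 1947 = -326247$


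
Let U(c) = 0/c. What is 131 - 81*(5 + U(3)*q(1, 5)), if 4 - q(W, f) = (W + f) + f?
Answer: -274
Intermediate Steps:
U(c) = 0
q(W, f) = 4 - W - 2*f (q(W, f) = 4 - ((W + f) + f) = 4 - (W + 2*f) = 4 + (-W - 2*f) = 4 - W - 2*f)
131 - 81*(5 + U(3)*q(1, 5)) = 131 - 81*(5 + 0*(4 - 1*1 - 2*5)) = 131 - 81*(5 + 0*(4 - 1 - 10)) = 131 - 81*(5 + 0*(-7)) = 131 - 81*(5 + 0) = 131 - 81*5 = 131 - 405 = -274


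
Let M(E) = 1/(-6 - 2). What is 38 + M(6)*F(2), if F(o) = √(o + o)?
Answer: 151/4 ≈ 37.750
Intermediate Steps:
F(o) = √2*√o (F(o) = √(2*o) = √2*√o)
M(E) = -⅛ (M(E) = 1/(-8) = -⅛)
38 + M(6)*F(2) = 38 - √2*√2/8 = 38 - ⅛*2 = 38 - ¼ = 151/4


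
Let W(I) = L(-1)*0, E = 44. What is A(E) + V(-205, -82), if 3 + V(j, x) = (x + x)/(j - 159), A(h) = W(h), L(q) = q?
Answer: -232/91 ≈ -2.5494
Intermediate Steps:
W(I) = 0 (W(I) = -1*0 = 0)
A(h) = 0
V(j, x) = -3 + 2*x/(-159 + j) (V(j, x) = -3 + (x + x)/(j - 159) = -3 + (2*x)/(-159 + j) = -3 + 2*x/(-159 + j))
A(E) + V(-205, -82) = 0 + (477 - 3*(-205) + 2*(-82))/(-159 - 205) = 0 + (477 + 615 - 164)/(-364) = 0 - 1/364*928 = 0 - 232/91 = -232/91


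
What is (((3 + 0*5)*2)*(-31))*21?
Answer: -3906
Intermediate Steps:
(((3 + 0*5)*2)*(-31))*21 = (((3 + 0)*2)*(-31))*21 = ((3*2)*(-31))*21 = (6*(-31))*21 = -186*21 = -3906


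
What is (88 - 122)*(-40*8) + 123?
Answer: 11003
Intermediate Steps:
(88 - 122)*(-40*8) + 123 = -34*(-320) + 123 = 10880 + 123 = 11003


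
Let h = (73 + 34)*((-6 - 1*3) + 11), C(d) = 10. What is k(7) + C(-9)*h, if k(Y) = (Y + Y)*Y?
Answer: 2238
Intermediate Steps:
k(Y) = 2*Y² (k(Y) = (2*Y)*Y = 2*Y²)
h = 214 (h = 107*((-6 - 3) + 11) = 107*(-9 + 11) = 107*2 = 214)
k(7) + C(-9)*h = 2*7² + 10*214 = 2*49 + 2140 = 98 + 2140 = 2238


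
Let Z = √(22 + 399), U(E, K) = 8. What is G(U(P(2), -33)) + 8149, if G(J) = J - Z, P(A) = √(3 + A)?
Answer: 8157 - √421 ≈ 8136.5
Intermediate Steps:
Z = √421 ≈ 20.518
G(J) = J - √421
G(U(P(2), -33)) + 8149 = (8 - √421) + 8149 = 8157 - √421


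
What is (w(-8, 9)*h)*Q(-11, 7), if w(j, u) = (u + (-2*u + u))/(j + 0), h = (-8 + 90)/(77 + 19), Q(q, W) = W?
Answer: 0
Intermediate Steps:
h = 41/48 (h = 82/96 = 82*(1/96) = 41/48 ≈ 0.85417)
w(j, u) = 0 (w(j, u) = (u - u)/j = 0/j = 0)
(w(-8, 9)*h)*Q(-11, 7) = (0*(41/48))*7 = 0*7 = 0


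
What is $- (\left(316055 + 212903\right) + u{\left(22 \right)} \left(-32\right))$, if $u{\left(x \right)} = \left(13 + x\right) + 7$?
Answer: $-527614$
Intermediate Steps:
$u{\left(x \right)} = 20 + x$
$- (\left(316055 + 212903\right) + u{\left(22 \right)} \left(-32\right)) = - (\left(316055 + 212903\right) + \left(20 + 22\right) \left(-32\right)) = - (528958 + 42 \left(-32\right)) = - (528958 - 1344) = \left(-1\right) 527614 = -527614$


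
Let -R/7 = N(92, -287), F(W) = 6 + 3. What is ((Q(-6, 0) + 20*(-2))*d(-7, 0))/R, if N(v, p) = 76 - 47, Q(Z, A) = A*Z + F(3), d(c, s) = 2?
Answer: 62/203 ≈ 0.30542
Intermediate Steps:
F(W) = 9
Q(Z, A) = 9 + A*Z (Q(Z, A) = A*Z + 9 = 9 + A*Z)
N(v, p) = 29
R = -203 (R = -7*29 = -203)
((Q(-6, 0) + 20*(-2))*d(-7, 0))/R = (((9 + 0*(-6)) + 20*(-2))*2)/(-203) = (((9 + 0) - 40)*2)*(-1/203) = ((9 - 40)*2)*(-1/203) = -31*2*(-1/203) = -62*(-1/203) = 62/203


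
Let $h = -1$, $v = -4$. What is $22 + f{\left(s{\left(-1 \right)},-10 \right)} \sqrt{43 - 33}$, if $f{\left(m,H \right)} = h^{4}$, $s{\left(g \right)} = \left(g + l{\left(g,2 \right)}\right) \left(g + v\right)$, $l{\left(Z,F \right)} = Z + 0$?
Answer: $22 + \sqrt{10} \approx 25.162$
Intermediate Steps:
$l{\left(Z,F \right)} = Z$
$s{\left(g \right)} = 2 g \left(-4 + g\right)$ ($s{\left(g \right)} = \left(g + g\right) \left(g - 4\right) = 2 g \left(-4 + g\right)$)
$f{\left(m,H \right)} = 1$ ($f{\left(m,H \right)} = \left(-1\right)^{4} = 1$)
$22 + f{\left(s{\left(-1 \right)},-10 \right)} \sqrt{43 - 33} = 22 + 1 \sqrt{43 - 33} = 22 + 1 \sqrt{10} = 22 + \sqrt{10}$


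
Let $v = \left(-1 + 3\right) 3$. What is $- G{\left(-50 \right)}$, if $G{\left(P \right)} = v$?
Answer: $-6$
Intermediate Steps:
$v = 6$ ($v = 2 \cdot 3 = 6$)
$G{\left(P \right)} = 6$
$- G{\left(-50 \right)} = \left(-1\right) 6 = -6$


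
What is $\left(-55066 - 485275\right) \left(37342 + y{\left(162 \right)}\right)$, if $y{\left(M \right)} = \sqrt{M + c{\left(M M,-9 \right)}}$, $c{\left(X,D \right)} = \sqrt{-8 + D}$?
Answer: $-20177413622 - 540341 \sqrt{162 + i \sqrt{17}} \approx -2.0184 \cdot 10^{10} - 87512.0 i$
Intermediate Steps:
$y{\left(M \right)} = \sqrt{M + i \sqrt{17}}$ ($y{\left(M \right)} = \sqrt{M + \sqrt{-8 - 9}} = \sqrt{M + \sqrt{-17}} = \sqrt{M + i \sqrt{17}}$)
$\left(-55066 - 485275\right) \left(37342 + y{\left(162 \right)}\right) = \left(-55066 - 485275\right) \left(37342 + \sqrt{162 + i \sqrt{17}}\right) = - 540341 \left(37342 + \sqrt{162 + i \sqrt{17}}\right) = -20177413622 - 540341 \sqrt{162 + i \sqrt{17}}$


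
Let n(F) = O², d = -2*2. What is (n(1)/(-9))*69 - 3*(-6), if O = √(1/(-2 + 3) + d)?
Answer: 41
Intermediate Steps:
d = -4
O = I*√3 (O = √(1/(-2 + 3) - 4) = √(1/1 - 4) = √(1 - 4) = √(-3) = I*√3 ≈ 1.732*I)
n(F) = -3 (n(F) = (I*√3)² = -3)
(n(1)/(-9))*69 - 3*(-6) = -3/(-9)*69 - 3*(-6) = -3*(-⅑)*69 + 18 = (⅓)*69 + 18 = 23 + 18 = 41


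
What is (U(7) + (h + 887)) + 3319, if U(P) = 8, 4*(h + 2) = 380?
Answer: 4307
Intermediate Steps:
h = 93 (h = -2 + (1/4)*380 = -2 + 95 = 93)
(U(7) + (h + 887)) + 3319 = (8 + (93 + 887)) + 3319 = (8 + 980) + 3319 = 988 + 3319 = 4307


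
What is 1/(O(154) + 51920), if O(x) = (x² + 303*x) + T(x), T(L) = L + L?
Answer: 1/122606 ≈ 8.1562e-6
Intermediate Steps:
T(L) = 2*L
O(x) = x² + 305*x (O(x) = (x² + 303*x) + 2*x = x² + 305*x)
1/(O(154) + 51920) = 1/(154*(305 + 154) + 51920) = 1/(154*459 + 51920) = 1/(70686 + 51920) = 1/122606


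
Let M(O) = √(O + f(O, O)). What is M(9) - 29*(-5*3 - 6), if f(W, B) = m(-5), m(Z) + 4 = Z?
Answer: 609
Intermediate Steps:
m(Z) = -4 + Z
f(W, B) = -9 (f(W, B) = -4 - 5 = -9)
M(O) = √(-9 + O) (M(O) = √(O - 9) = √(-9 + O))
M(9) - 29*(-5*3 - 6) = √(-9 + 9) - 29*(-5*3 - 6) = √0 - 29*(-15 - 6) = 0 - 29*(-21) = 0 + 609 = 609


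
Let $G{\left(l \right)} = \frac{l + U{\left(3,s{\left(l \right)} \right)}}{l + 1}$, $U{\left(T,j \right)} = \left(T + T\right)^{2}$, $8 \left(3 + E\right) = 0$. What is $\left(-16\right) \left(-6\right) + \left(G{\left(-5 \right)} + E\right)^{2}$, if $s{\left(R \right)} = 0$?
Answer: $\frac{3385}{16} \approx 211.56$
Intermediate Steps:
$E = -3$ ($E = -3 + \frac{1}{8} \cdot 0 = -3 + 0 = -3$)
$U{\left(T,j \right)} = 4 T^{2}$ ($U{\left(T,j \right)} = \left(2 T\right)^{2} = 4 T^{2}$)
$G{\left(l \right)} = \frac{36 + l}{1 + l}$ ($G{\left(l \right)} = \frac{l + 4 \cdot 3^{2}}{l + 1} = \frac{l + 4 \cdot 9}{1 + l} = \frac{l + 36}{1 + l} = \frac{36 + l}{1 + l}$)
$\left(-16\right) \left(-6\right) + \left(G{\left(-5 \right)} + E\right)^{2} = \left(-16\right) \left(-6\right) + \left(\frac{36 - 5}{1 - 5} - 3\right)^{2} = 96 + \left(\frac{1}{-4} \cdot 31 - 3\right)^{2} = 96 + \left(\left(- \frac{1}{4}\right) 31 - 3\right)^{2} = 96 + \left(- \frac{31}{4} - 3\right)^{2} = 96 + \left(- \frac{43}{4}\right)^{2} = 96 + \frac{1849}{16} = \frac{3385}{16}$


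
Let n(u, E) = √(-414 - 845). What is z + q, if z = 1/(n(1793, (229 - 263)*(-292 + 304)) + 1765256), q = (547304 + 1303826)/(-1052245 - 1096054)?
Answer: (-1851130*√1259 + 3267716190981*I)/(2148299*(√1259 - 1765256*I)) ≈ -0.86167 - 1.1383e-11*I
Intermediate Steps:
q = -1851130/2148299 (q = 1851130/(-2148299) = 1851130*(-1/2148299) = -1851130/2148299 ≈ -0.86167)
n(u, E) = I*√1259 (n(u, E) = √(-1259) = I*√1259)
z = 1/(1765256 + I*√1259) (z = 1/(I*√1259 + 1765256) = 1/(1765256 + I*√1259) ≈ 5.6649e-7 - 1.0e-11*I)
z + q = (1765256/3116128746795 - I*√1259/3116128746795) - 1851130/2148299 = -5768355614756928806/6694376270610951705 - I*√1259/3116128746795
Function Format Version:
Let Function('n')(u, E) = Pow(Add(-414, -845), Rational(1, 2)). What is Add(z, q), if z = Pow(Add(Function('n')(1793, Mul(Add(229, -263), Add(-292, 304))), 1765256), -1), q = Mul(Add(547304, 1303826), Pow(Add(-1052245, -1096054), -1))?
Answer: Mul(Rational(1, 2148299), Pow(Add(Pow(1259, Rational(1, 2)), Mul(-1765256, I)), -1), Add(Mul(-1851130, Pow(1259, Rational(1, 2))), Mul(3267716190981, I))) ≈ Add(-0.86167, Mul(-1.1383e-11, I))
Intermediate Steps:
q = Rational(-1851130, 2148299) (q = Mul(1851130, Pow(-2148299, -1)) = Mul(1851130, Rational(-1, 2148299)) = Rational(-1851130, 2148299) ≈ -0.86167)
Function('n')(u, E) = Mul(I, Pow(1259, Rational(1, 2))) (Function('n')(u, E) = Pow(-1259, Rational(1, 2)) = Mul(I, Pow(1259, Rational(1, 2))))
z = Pow(Add(1765256, Mul(I, Pow(1259, Rational(1, 2)))), -1) (z = Pow(Add(Mul(I, Pow(1259, Rational(1, 2))), 1765256), -1) = Pow(Add(1765256, Mul(I, Pow(1259, Rational(1, 2)))), -1) ≈ Add(5.6649e-7, Mul(-1.e-11, I)))
Add(z, q) = Add(Add(Rational(1765256, 3116128746795), Mul(Rational(-1, 3116128746795), I, Pow(1259, Rational(1, 2)))), Rational(-1851130, 2148299)) = Add(Rational(-5768355614756928806, 6694376270610951705), Mul(Rational(-1, 3116128746795), I, Pow(1259, Rational(1, 2))))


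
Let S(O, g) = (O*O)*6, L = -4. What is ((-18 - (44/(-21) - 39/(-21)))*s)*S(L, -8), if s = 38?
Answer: -453568/7 ≈ -64795.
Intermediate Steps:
S(O, g) = 6*O² (S(O, g) = O²*6 = 6*O²)
((-18 - (44/(-21) - 39/(-21)))*s)*S(L, -8) = ((-18 - (44/(-21) - 39/(-21)))*38)*(6*(-4)²) = ((-18 - (44*(-1/21) - 39*(-1/21)))*38)*(6*16) = ((-18 - (-44/21 + 13/7))*38)*96 = ((-18 - 1*(-5/21))*38)*96 = ((-18 + 5/21)*38)*96 = -373/21*38*96 = -14174/21*96 = -453568/7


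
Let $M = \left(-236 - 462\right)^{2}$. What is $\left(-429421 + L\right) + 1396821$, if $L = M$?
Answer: $1454604$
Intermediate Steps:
$M = 487204$ ($M = \left(-698\right)^{2} = 487204$)
$L = 487204$
$\left(-429421 + L\right) + 1396821 = \left(-429421 + 487204\right) + 1396821 = 57783 + 1396821 = 1454604$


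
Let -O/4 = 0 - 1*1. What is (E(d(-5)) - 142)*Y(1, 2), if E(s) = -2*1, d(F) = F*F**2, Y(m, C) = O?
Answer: -576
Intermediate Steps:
O = 4 (O = -4*(0 - 1*1) = -4*(0 - 1) = -4*(-1) = 4)
Y(m, C) = 4
d(F) = F**3
E(s) = -2
(E(d(-5)) - 142)*Y(1, 2) = (-2 - 142)*4 = -144*4 = -576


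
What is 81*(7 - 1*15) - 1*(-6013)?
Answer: 5365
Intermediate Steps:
81*(7 - 1*15) - 1*(-6013) = 81*(7 - 15) + 6013 = 81*(-8) + 6013 = -648 + 6013 = 5365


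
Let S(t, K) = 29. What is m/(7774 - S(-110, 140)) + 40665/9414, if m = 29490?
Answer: 39504619/4860762 ≈ 8.1272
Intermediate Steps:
m/(7774 - S(-110, 140)) + 40665/9414 = 29490/(7774 - 1*29) + 40665/9414 = 29490/(7774 - 29) + 40665*(1/9414) = 29490/7745 + 13555/3138 = 29490*(1/7745) + 13555/3138 = 5898/1549 + 13555/3138 = 39504619/4860762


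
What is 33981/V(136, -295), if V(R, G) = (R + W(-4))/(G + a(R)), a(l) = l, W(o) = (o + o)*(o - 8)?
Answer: -5402979/232 ≈ -23289.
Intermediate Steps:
W(o) = 2*o*(-8 + o) (W(o) = (2*o)*(-8 + o) = 2*o*(-8 + o))
V(R, G) = (96 + R)/(G + R) (V(R, G) = (R + 2*(-4)*(-8 - 4))/(G + R) = (R + 2*(-4)*(-12))/(G + R) = (R + 96)/(G + R) = (96 + R)/(G + R))
33981/V(136, -295) = 33981/(((96 + 136)/(-295 + 136))) = 33981/((232/(-159))) = 33981/((-1/159*232)) = 33981/(-232/159) = 33981*(-159/232) = -5402979/232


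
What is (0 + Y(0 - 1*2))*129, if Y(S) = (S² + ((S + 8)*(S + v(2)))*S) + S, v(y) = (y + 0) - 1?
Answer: 1806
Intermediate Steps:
v(y) = -1 + y (v(y) = y - 1 = -1 + y)
Y(S) = S + S² + S*(1 + S)*(8 + S) (Y(S) = (S² + ((S + 8)*(S + (-1 + 2)))*S) + S = (S² + ((8 + S)*(S + 1))*S) + S = (S² + ((8 + S)*(1 + S))*S) + S = (S² + ((1 + S)*(8 + S))*S) + S = (S² + S*(1 + S)*(8 + S)) + S = S + S² + S*(1 + S)*(8 + S))
(0 + Y(0 - 1*2))*129 = (0 + (0 - 1*2)*(9 + (0 - 1*2)² + 10*(0 - 1*2)))*129 = (0 + (0 - 2)*(9 + (0 - 2)² + 10*(0 - 2)))*129 = (0 - 2*(9 + (-2)² + 10*(-2)))*129 = (0 - 2*(9 + 4 - 20))*129 = (0 - 2*(-7))*129 = (0 + 14)*129 = 14*129 = 1806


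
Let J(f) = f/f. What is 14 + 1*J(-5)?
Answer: 15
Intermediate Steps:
J(f) = 1
14 + 1*J(-5) = 14 + 1*1 = 14 + 1 = 15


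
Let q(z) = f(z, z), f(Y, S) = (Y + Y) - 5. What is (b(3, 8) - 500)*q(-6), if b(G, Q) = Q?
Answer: 8364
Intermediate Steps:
f(Y, S) = -5 + 2*Y (f(Y, S) = 2*Y - 5 = -5 + 2*Y)
q(z) = -5 + 2*z
(b(3, 8) - 500)*q(-6) = (8 - 500)*(-5 + 2*(-6)) = -492*(-5 - 12) = -492*(-17) = 8364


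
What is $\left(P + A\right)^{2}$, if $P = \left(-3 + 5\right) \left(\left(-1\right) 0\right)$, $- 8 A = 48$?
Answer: $36$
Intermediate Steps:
$A = -6$ ($A = \left(- \frac{1}{8}\right) 48 = -6$)
$P = 0$ ($P = 2 \cdot 0 = 0$)
$\left(P + A\right)^{2} = \left(0 - 6\right)^{2} = \left(-6\right)^{2} = 36$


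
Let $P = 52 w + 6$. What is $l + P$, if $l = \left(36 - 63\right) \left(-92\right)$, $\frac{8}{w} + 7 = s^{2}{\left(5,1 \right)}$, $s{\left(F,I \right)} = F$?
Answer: $\frac{22618}{9} \approx 2513.1$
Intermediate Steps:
$w = \frac{4}{9}$ ($w = \frac{8}{-7 + 5^{2}} = \frac{8}{-7 + 25} = \frac{8}{18} = 8 \cdot \frac{1}{18} = \frac{4}{9} \approx 0.44444$)
$P = \frac{262}{9}$ ($P = 52 \cdot \frac{4}{9} + 6 = \frac{208}{9} + 6 = \frac{262}{9} \approx 29.111$)
$l = 2484$ ($l = \left(-27\right) \left(-92\right) = 2484$)
$l + P = 2484 + \frac{262}{9} = \frac{22618}{9}$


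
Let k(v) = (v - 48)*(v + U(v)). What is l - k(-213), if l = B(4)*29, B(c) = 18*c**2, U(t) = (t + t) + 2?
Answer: -157905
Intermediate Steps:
U(t) = 2 + 2*t (U(t) = 2*t + 2 = 2 + 2*t)
k(v) = (-48 + v)*(2 + 3*v) (k(v) = (v - 48)*(v + (2 + 2*v)) = (-48 + v)*(2 + 3*v))
l = 8352 (l = (18*4**2)*29 = (18*16)*29 = 288*29 = 8352)
l - k(-213) = 8352 - (-96 - 142*(-213) + 3*(-213)**2) = 8352 - (-96 + 30246 + 3*45369) = 8352 - (-96 + 30246 + 136107) = 8352 - 1*166257 = 8352 - 166257 = -157905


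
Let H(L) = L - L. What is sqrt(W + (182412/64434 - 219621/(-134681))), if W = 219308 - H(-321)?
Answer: sqrt(458779135914333690830327)/1446339259 ≈ 468.31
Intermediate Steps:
H(L) = 0
W = 219308 (W = 219308 - 1*0 = 219308 + 0 = 219308)
sqrt(W + (182412/64434 - 219621/(-134681))) = sqrt(219308 + (182412/64434 - 219621/(-134681))) = sqrt(219308 + (182412*(1/64434) - 219621*(-1/134681))) = sqrt(219308 + (30402/10739 + 219621/134681)) = sqrt(219308 + 6453081681/1446339259) = sqrt(317200223294453/1446339259) = sqrt(458779135914333690830327)/1446339259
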